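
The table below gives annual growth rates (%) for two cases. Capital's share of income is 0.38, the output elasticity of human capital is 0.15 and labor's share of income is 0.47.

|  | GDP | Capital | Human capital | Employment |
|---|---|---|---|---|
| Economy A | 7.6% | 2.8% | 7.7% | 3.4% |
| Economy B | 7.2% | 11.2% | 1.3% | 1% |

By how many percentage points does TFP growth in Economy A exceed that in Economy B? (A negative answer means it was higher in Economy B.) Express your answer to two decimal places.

1.50 percentage points

Labor's share = 1 − 0.38 − 0.15 = 0.47.
Economy A: TFP = 7.6 − 1.064 − 1.155 − 1.598 = 3.783%.
Economy B: TFP = 7.2 − 4.256 − 0.195 − 0.47 = 2.279%.
Difference = 3.783 − (2.279) = 1.504 pp.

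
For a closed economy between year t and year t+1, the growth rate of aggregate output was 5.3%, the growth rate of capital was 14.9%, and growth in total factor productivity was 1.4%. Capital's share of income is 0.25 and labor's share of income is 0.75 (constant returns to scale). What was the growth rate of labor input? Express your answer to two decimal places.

Labor's share = 1 − 0.25 = 0.75.
gY = gA + 0.25×14.9 + 0.75×g.
0.75×g = 5.3 − 1.4 − 3.725 = 0.175.
g = 0.175 / 0.75 = 0.2333%.

Labor input growth was 0.23%.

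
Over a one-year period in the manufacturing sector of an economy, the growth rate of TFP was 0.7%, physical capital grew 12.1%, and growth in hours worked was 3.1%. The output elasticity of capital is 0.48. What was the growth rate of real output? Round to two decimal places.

8.12%

Labor's share = 1 − 0.48 = 0.52.
Physical capital: 0.48 × 12.1 = 5.808 pp.
Hours worked: 0.52 × 3.1 = 1.612 pp.
Output growth = 0.7 + 7.42 = 8.12%.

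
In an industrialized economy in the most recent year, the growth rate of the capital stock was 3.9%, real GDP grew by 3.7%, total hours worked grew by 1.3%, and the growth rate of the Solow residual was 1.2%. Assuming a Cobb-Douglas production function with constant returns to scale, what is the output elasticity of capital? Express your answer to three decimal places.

gY = gA + α·gK + (1−α)·gL, so gY − gA − gL = α(gK − gL).
3.7 − 1.2 − 1.3 = α × (3.9 − 1.3).
1.2 = 2.6 α, so α = 0.46154.

α = 0.462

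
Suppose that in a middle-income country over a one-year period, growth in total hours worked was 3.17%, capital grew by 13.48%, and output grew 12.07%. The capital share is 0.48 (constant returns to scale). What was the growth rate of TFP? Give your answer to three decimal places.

Labor's share = 1 − 0.48 = 0.52.
Capital: 0.48 × 13.48 = 6.4704 pp.
Total hours worked: 0.52 × 3.17 = 1.6484 pp.
TFP growth = 12.07 − 8.1188 = 3.9512%.

TFP growth was 3.951%.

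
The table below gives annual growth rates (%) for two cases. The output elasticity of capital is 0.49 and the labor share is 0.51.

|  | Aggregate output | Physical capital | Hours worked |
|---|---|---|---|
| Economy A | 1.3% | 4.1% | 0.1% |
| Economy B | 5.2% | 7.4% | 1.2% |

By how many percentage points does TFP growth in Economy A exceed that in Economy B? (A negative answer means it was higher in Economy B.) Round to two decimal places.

Labor's share = 1 − 0.49 = 0.51.
Economy A: TFP = 1.3 − 2.009 − 0.051 = -0.76%.
Economy B: TFP = 5.2 − 3.626 − 0.612 = 0.962%.
Difference = -0.76 − (0.962) = -1.722 pp.

-1.72 percentage points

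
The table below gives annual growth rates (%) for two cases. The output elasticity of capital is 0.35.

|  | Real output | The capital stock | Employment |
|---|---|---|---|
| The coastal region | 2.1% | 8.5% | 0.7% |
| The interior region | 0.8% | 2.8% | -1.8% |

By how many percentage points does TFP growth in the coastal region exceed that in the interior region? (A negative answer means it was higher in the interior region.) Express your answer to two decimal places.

Labor's share = 1 − 0.35 = 0.65.
The coastal region: TFP = 2.1 − 2.975 − 0.455 = -1.33%.
The interior region: TFP = 0.8 − 0.98 + 1.17 = 0.99%.
Difference = -1.33 − (0.99) = -2.32 pp.

-2.32 percentage points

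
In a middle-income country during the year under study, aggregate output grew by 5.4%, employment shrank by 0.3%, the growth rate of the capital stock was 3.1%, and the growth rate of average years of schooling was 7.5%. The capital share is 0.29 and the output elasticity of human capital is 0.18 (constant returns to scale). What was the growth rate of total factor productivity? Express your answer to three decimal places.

Labor's share = 1 − 0.29 − 0.18 = 0.53.
The capital stock: 0.29 × 3.1 = 0.899 pp.
Average years of schooling: 0.18 × 7.5 = 1.35 pp.
Employment: 0.53 × (-0.3) = -0.159 pp.
TFP growth = 5.4 − 2.09 = 3.31%.

3.310%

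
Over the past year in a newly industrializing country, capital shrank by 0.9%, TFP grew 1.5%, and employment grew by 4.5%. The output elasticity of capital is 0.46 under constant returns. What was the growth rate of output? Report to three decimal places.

Output grew 3.516%.

Labor's share = 1 − 0.46 = 0.54.
Capital: 0.46 × (-0.9) = -0.414 pp.
Employment: 0.54 × 4.5 = 2.43 pp.
Output growth = 1.5 + 2.016 = 3.516%.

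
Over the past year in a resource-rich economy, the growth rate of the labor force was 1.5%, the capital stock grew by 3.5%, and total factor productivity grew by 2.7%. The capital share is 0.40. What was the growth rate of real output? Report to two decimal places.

5.00%

Labor's share = 1 − 0.4 = 0.6.
The capital stock: 0.4 × 3.5 = 1.4 pp.
The labor force: 0.6 × 1.5 = 0.9 pp.
Output growth = 2.7 + 2.3 = 5%.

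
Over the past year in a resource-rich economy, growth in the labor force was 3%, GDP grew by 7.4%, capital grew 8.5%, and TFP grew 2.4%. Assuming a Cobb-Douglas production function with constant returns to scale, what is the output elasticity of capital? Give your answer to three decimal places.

gY = gA + α·gK + (1−α)·gL, so gY − gA − gL = α(gK − gL).
7.4 − 2.4 − 3 = α × (8.5 − 3).
2 = 5.5 α, so α = 0.36364.

α = 0.364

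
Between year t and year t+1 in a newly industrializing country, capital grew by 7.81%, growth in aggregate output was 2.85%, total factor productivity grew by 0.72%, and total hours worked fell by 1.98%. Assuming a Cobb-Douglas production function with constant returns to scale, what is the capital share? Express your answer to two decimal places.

α = 0.42

gY = gA + α·gK + (1−α)·gL, so gY − gA − gL = α(gK − gL).
2.85 − 0.72 + 1.98 = α × (7.81 − (-1.98)).
4.11 = 9.79 α, so α = 0.4198.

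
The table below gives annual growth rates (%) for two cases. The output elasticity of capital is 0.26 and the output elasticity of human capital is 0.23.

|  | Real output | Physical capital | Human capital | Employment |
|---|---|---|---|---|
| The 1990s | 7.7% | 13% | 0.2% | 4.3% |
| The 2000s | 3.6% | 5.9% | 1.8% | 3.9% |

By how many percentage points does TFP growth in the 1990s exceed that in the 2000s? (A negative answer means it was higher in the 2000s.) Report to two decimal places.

2.42 percentage points

Labor's share = 1 − 0.26 − 0.23 = 0.51.
The 1990s: TFP = 7.7 − 3.38 − 0.046 − 2.193 = 2.081%.
The 2000s: TFP = 3.6 − 1.534 − 0.414 − 1.989 = -0.337%.
Difference = 2.081 − (-0.337) = 2.418 pp.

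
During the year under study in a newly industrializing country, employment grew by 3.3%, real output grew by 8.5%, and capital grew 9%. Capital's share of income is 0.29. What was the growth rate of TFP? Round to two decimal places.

TFP grew 3.55%.

Labor's share = 1 − 0.29 = 0.71.
Capital: 0.29 × 9 = 2.61 pp.
Employment: 0.71 × 3.3 = 2.343 pp.
TFP growth = 8.5 − 4.953 = 3.547%.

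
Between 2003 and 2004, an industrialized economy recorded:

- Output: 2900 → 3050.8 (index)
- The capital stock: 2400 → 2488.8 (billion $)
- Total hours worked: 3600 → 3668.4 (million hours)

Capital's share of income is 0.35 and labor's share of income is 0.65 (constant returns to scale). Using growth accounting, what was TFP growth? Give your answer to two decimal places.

Output growth = (3050.8 − 2900) / 2900 = 5.2%.
The capital stock growth = (2488.8 − 2400) / 2400 = 3.7%.
Total hours worked growth = (3668.4 − 3600) / 3600 = 1.9%.
Labor's share = 1 − 0.35 = 0.65.
The capital stock: 0.35 × 3.7 = 1.295 pp.
Total hours worked: 0.65 × 1.9 = 1.235 pp.
TFP growth = 5.2 − 2.53 = 2.67%.

TFP growth was 2.67%.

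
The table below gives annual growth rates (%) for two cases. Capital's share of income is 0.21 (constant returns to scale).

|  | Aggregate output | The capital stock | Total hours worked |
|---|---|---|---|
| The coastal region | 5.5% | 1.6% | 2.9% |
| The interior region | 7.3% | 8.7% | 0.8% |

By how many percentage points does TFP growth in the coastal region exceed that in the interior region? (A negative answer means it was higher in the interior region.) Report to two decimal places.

-1.97 percentage points

Labor's share = 1 − 0.21 = 0.79.
The coastal region: TFP = 5.5 − 0.336 − 2.291 = 2.873%.
The interior region: TFP = 7.3 − 1.827 − 0.632 = 4.841%.
Difference = 2.873 − (4.841) = -1.968 pp.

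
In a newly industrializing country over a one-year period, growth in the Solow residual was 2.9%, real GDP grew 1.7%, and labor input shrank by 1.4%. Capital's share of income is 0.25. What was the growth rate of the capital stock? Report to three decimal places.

Labor's share = 1 − 0.25 = 0.75.
gY = gA + 0.75×(-1.4) + 0.25×g.
0.25×g = 1.7 − 2.9 + 1.05 = -0.15.
g = -0.15 / 0.25 = -0.6%.

-0.600%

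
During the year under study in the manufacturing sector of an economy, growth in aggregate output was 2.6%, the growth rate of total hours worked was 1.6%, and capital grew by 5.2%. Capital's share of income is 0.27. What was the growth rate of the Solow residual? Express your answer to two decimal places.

The Solow residual growth was 0.03%.

Labor's share = 1 − 0.27 = 0.73.
Capital: 0.27 × 5.2 = 1.404 pp.
Total hours worked: 0.73 × 1.6 = 1.168 pp.
TFP growth = 2.6 − 2.572 = 0.028%.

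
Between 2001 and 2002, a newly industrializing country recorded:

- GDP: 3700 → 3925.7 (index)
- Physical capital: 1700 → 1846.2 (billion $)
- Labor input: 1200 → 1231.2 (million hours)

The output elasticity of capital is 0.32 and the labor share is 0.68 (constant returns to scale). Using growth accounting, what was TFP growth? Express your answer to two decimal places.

GDP growth = (3925.7 − 3700) / 3700 = 6.1%.
Physical capital growth = (1846.2 − 1700) / 1700 = 8.6%.
Labor input growth = (1231.2 − 1200) / 1200 = 2.6%.
Labor's share = 1 − 0.32 = 0.68.
Physical capital: 0.32 × 8.6 = 2.752 pp.
Labor input: 0.68 × 2.6 = 1.768 pp.
TFP growth = 6.1 − 4.52 = 1.58%.

TFP grew 1.58%.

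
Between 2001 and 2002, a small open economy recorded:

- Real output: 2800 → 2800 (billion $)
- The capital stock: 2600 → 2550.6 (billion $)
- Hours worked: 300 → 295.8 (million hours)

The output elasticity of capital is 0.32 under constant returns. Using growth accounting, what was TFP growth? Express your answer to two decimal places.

Real output growth = (2800 − 2800) / 2800 = 0%.
The capital stock growth = (2550.6 − 2600) / 2600 = -1.9%.
Hours worked growth = (295.8 − 300) / 300 = -1.4%.
Labor's share = 1 − 0.32 = 0.68.
The capital stock: 0.32 × (-1.9) = -0.608 pp.
Hours worked: 0.68 × (-1.4) = -0.952 pp.
TFP growth = 0 + 1.56 = 1.56%.

1.56%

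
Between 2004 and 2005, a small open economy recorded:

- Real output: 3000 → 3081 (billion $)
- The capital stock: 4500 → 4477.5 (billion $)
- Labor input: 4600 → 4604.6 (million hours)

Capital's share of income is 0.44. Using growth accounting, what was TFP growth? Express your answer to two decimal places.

TFP grew 2.86%.

Real output growth = (3081 − 3000) / 3000 = 2.7%.
The capital stock growth = (4477.5 − 4500) / 4500 = -0.5%.
Labor input growth = (4604.6 − 4600) / 4600 = 0.1%.
Labor's share = 1 − 0.44 = 0.56.
The capital stock: 0.44 × (-0.5) = -0.22 pp.
Labor input: 0.56 × 0.1 = 0.056 pp.
TFP growth = 2.7 + 0.164 = 2.864%.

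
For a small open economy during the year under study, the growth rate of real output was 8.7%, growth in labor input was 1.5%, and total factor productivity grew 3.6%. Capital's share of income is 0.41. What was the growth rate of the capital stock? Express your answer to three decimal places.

Labor's share = 1 − 0.41 = 0.59.
gY = gA + 0.59×1.5 + 0.41×g.
0.41×g = 8.7 − 3.6 − 0.885 = 4.215.
g = 4.215 / 0.41 = 10.28049%.

The capital stock growth was 10.280%.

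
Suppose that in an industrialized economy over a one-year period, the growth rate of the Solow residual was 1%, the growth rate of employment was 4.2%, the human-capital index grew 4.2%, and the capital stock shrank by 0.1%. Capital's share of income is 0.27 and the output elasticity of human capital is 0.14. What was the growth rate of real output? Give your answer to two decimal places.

4.04%

Labor's share = 1 − 0.27 − 0.14 = 0.59.
The capital stock: 0.27 × (-0.1) = -0.027 pp.
The human-capital index: 0.14 × 4.2 = 0.588 pp.
Employment: 0.59 × 4.2 = 2.478 pp.
Output growth = 1 + 3.039 = 4.039%.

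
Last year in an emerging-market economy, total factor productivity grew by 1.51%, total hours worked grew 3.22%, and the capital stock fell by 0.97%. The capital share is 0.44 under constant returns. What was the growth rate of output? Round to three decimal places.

Labor's share = 1 − 0.44 = 0.56.
The capital stock: 0.44 × (-0.97) = -0.4268 pp.
Total hours worked: 0.56 × 3.22 = 1.8032 pp.
Output growth = 1.51 + 1.3764 = 2.8864%.

2.886%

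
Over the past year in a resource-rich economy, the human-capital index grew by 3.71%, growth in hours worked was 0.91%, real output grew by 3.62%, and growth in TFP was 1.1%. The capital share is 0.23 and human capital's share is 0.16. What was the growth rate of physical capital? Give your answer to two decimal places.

Labor's share = 1 − 0.23 − 0.16 = 0.61.
gY = gA + 0.16×3.71 + 0.61×0.91 + 0.23×g.
0.23×g = 3.62 − 1.1 − 1.1487 = 1.3713.
g = 1.3713 / 0.23 = 5.9622%.

Physical capital grew 5.96%.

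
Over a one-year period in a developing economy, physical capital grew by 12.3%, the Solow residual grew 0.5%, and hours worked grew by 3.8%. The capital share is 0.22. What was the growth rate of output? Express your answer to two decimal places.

6.17%

Labor's share = 1 − 0.22 = 0.78.
Physical capital: 0.22 × 12.3 = 2.706 pp.
Hours worked: 0.78 × 3.8 = 2.964 pp.
Output growth = 0.5 + 5.67 = 6.17%.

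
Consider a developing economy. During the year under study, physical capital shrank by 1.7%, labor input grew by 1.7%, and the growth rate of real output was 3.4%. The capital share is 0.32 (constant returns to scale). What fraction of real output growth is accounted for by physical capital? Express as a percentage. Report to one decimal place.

Physical capital accounted for -16.0% of growth.

Physical capital contributed 0.32 × (-1.7) = -0.544 pp.
Share of growth = -0.544 / 3.4 × 100 = -16%.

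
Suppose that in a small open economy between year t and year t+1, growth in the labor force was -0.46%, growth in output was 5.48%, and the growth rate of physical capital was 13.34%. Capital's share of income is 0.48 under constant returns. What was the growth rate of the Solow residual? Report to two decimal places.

-0.68%

Labor's share = 1 − 0.48 = 0.52.
Physical capital: 0.48 × 13.34 = 6.4032 pp.
The labor force: 0.52 × (-0.46) = -0.2392 pp.
TFP growth = 5.48 − 6.164 = -0.684%.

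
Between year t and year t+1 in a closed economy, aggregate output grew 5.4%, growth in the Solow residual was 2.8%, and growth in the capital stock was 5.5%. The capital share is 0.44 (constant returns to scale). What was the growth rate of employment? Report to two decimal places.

Labor's share = 1 − 0.44 = 0.56.
gY = gA + 0.44×5.5 + 0.56×g.
0.56×g = 5.4 − 2.8 − 2.42 = 0.18.
g = 0.18 / 0.56 = 0.3214%.

0.32%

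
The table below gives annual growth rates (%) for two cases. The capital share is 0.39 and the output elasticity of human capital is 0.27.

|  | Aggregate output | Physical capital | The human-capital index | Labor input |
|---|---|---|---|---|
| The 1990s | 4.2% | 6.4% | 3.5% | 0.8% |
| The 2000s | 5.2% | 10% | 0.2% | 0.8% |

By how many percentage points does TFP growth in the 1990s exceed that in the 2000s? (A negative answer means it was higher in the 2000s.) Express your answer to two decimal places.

Labor's share = 1 − 0.39 − 0.27 = 0.34.
The 1990s: TFP = 4.2 − 2.496 − 0.945 − 0.272 = 0.487%.
The 2000s: TFP = 5.2 − 3.9 − 0.054 − 0.272 = 0.974%.
Difference = 0.487 − (0.974) = -0.487 pp.

-0.49 percentage points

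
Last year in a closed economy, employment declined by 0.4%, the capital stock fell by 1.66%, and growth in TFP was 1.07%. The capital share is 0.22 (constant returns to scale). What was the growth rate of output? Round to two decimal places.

0.39%

Labor's share = 1 − 0.22 = 0.78.
The capital stock: 0.22 × (-1.66) = -0.3652 pp.
Employment: 0.78 × (-0.4) = -0.312 pp.
Output growth = 1.07 + (-0.6772) = 0.3928%.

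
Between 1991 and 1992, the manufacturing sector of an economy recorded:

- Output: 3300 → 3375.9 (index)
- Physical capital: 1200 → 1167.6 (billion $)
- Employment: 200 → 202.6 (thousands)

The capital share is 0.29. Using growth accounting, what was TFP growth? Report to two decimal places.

Output growth = (3375.9 − 3300) / 3300 = 2.3%.
Physical capital growth = (1167.6 − 1200) / 1200 = -2.7%.
Employment growth = (202.6 − 200) / 200 = 1.3%.
Labor's share = 1 − 0.29 = 0.71.
Physical capital: 0.29 × (-2.7) = -0.783 pp.
Employment: 0.71 × 1.3 = 0.923 pp.
TFP growth = 2.3 − 0.14 = 2.16%.

TFP grew 2.16%.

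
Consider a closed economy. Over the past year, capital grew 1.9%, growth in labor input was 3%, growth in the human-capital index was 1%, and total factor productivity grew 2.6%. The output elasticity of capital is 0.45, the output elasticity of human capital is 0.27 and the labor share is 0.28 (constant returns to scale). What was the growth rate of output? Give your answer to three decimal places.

4.565%

Labor's share = 1 − 0.45 − 0.27 = 0.28.
Capital: 0.45 × 1.9 = 0.855 pp.
The human-capital index: 0.27 × 1 = 0.27 pp.
Labor input: 0.28 × 3 = 0.84 pp.
Output growth = 2.6 + 1.965 = 4.565%.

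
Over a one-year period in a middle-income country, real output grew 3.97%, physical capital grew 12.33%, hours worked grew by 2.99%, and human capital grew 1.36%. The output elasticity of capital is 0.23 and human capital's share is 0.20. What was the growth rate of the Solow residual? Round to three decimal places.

-0.842%

Labor's share = 1 − 0.23 − 0.2 = 0.57.
Physical capital: 0.23 × 12.33 = 2.8359 pp.
Human capital: 0.2 × 1.36 = 0.272 pp.
Hours worked: 0.57 × 2.99 = 1.7043 pp.
TFP growth = 3.97 − 4.8122 = -0.8422%.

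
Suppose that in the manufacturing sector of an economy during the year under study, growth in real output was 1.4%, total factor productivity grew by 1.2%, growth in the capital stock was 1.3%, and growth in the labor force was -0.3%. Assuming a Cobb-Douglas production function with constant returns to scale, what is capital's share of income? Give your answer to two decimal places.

Capital's share of income is 0.31.

gY = gA + α·gK + (1−α)·gL, so gY − gA − gL = α(gK − gL).
1.4 − 1.2 + 0.3 = α × (1.3 − (-0.3)).
0.5 = 1.6 α, so α = 0.3125.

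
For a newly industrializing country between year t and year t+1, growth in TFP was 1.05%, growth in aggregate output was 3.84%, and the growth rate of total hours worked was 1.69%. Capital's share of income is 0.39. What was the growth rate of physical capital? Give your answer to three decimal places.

4.511%

Labor's share = 1 − 0.39 = 0.61.
gY = gA + 0.61×1.69 + 0.39×g.
0.39×g = 3.84 − 1.05 − 1.0309 = 1.7591.
g = 1.7591 / 0.39 = 4.51051%.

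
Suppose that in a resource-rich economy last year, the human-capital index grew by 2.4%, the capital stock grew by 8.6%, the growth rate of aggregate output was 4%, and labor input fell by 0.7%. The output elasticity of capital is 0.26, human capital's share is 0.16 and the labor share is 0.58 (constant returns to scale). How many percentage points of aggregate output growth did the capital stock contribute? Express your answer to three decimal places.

2.236 pp

Contribution = share × growth = 0.26 × 8.6 = 2.236 pp.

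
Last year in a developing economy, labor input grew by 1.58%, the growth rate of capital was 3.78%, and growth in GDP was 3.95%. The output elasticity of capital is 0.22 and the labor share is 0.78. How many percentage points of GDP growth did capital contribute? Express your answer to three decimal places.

Contribution = share × growth = 0.22 × 3.78 = 0.8316 pp.

0.832 percentage points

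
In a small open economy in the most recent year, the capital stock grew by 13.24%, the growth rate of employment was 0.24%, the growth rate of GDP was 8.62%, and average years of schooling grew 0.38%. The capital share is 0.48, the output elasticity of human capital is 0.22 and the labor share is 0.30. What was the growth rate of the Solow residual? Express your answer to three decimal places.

2.109%

Labor's share = 1 − 0.48 − 0.22 = 0.3.
The capital stock: 0.48 × 13.24 = 6.3552 pp.
Average years of schooling: 0.22 × 0.38 = 0.0836 pp.
Employment: 0.3 × 0.24 = 0.072 pp.
TFP growth = 8.62 − 6.5108 = 2.1092%.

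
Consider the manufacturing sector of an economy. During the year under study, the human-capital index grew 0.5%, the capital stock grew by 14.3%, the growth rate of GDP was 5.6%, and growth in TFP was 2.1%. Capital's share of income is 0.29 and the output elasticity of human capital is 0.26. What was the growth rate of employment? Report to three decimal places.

-1.727%

Labor's share = 1 − 0.29 − 0.26 = 0.45.
gY = gA + 0.29×14.3 + 0.26×0.5 + 0.45×g.
0.45×g = 5.6 − 2.1 − 4.277 = -0.777.
g = -0.777 / 0.45 = -1.72667%.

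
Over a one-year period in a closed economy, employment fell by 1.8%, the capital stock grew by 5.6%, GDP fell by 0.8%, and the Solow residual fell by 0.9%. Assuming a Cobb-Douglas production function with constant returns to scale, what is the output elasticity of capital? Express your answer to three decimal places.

gY = gA + α·gK + (1−α)·gL, so gY − gA − gL = α(gK − gL).
-0.8 + 0.9 + 1.8 = α × (5.6 − (-1.8)).
1.9 = 7.4 α, so α = 0.25676.

0.257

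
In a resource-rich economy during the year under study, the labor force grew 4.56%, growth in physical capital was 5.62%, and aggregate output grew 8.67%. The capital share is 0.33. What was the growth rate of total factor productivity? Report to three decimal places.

Labor's share = 1 − 0.33 = 0.67.
Physical capital: 0.33 × 5.62 = 1.8546 pp.
The labor force: 0.67 × 4.56 = 3.0552 pp.
TFP growth = 8.67 − 4.9098 = 3.7602%.

3.760%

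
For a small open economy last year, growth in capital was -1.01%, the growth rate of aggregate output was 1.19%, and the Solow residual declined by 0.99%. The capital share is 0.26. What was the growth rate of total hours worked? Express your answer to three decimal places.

Labor's share = 1 − 0.26 = 0.74.
gY = gA + 0.26×(-1.01) + 0.74×g.
0.74×g = 1.19 + 0.99 + 0.2626 = 2.4426.
g = 2.4426 / 0.74 = 3.30081%.

Total hours worked growth was 3.301%.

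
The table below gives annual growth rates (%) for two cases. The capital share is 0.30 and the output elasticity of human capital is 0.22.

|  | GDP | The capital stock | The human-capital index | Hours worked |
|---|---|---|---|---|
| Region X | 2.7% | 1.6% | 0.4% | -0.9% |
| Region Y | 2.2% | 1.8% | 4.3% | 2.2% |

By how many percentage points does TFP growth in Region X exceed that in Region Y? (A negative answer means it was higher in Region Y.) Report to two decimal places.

2.91 percentage points

Labor's share = 1 − 0.3 − 0.22 = 0.48.
Region X: TFP = 2.7 − 0.48 − 0.088 + 0.432 = 2.564%.
Region Y: TFP = 2.2 − 0.54 − 0.946 − 1.056 = -0.342%.
Difference = 2.564 − (-0.342) = 2.906 pp.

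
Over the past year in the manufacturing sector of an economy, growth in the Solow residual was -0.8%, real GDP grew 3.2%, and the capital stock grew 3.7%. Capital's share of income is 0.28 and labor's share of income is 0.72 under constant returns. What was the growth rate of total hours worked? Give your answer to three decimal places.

4.117%

Labor's share = 1 − 0.28 = 0.72.
gY = gA + 0.28×3.7 + 0.72×g.
0.72×g = 3.2 + 0.8 − 1.036 = 2.964.
g = 2.964 / 0.72 = 4.11667%.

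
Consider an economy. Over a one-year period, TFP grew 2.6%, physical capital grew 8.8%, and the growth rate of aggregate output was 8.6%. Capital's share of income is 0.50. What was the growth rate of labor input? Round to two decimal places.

Labor's share = 1 − 0.5 = 0.5.
gY = gA + 0.5×8.8 + 0.5×g.
0.5×g = 8.6 − 2.6 − 4.4 = 1.6.
g = 1.6 / 0.5 = 3.2%.

3.20%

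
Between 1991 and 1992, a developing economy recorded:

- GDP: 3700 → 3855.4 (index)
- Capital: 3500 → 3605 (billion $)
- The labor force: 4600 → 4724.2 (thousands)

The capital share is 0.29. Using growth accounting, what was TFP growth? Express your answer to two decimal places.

GDP growth = (3855.4 − 3700) / 3700 = 4.2%.
Capital growth = (3605 − 3500) / 3500 = 3%.
The labor force growth = (4724.2 − 4600) / 4600 = 2.7%.
Labor's share = 1 − 0.29 = 0.71.
Capital: 0.29 × 3 = 0.87 pp.
The labor force: 0.71 × 2.7 = 1.917 pp.
TFP growth = 4.2 − 2.787 = 1.413%.

TFP growth was 1.41%.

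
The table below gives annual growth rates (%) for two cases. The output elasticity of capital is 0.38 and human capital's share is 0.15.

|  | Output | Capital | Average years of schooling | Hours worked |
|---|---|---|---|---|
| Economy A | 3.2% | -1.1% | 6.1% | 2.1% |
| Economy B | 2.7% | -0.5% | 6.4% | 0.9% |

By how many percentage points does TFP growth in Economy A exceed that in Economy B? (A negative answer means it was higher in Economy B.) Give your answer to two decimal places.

Labor's share = 1 − 0.38 − 0.15 = 0.47.
Economy A: TFP = 3.2 + 0.418 − 0.915 − 0.987 = 1.716%.
Economy B: TFP = 2.7 + 0.19 − 0.96 − 0.423 = 1.507%.
Difference = 1.716 − (1.507) = 0.209 pp.

0.21 percentage points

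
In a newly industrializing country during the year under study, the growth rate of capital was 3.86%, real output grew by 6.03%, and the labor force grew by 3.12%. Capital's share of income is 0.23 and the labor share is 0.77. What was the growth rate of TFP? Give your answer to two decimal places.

Labor's share = 1 − 0.23 = 0.77.
Capital: 0.23 × 3.86 = 0.8878 pp.
The labor force: 0.77 × 3.12 = 2.4024 pp.
TFP growth = 6.03 − 3.2902 = 2.7398%.

TFP grew 2.74%.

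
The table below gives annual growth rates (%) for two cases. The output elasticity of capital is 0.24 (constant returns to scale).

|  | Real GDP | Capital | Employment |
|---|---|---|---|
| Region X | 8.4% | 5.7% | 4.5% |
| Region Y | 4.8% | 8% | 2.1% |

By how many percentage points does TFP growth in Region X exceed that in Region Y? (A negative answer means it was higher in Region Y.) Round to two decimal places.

2.33 percentage points

Labor's share = 1 − 0.24 = 0.76.
Region X: TFP = 8.4 − 1.368 − 3.42 = 3.612%.
Region Y: TFP = 4.8 − 1.92 − 1.596 = 1.284%.
Difference = 3.612 − (1.284) = 2.328 pp.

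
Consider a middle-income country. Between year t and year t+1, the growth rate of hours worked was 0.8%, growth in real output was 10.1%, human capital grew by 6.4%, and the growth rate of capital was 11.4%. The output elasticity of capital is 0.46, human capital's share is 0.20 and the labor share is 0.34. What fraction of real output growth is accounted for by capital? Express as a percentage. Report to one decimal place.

Capital contributed 0.46 × 11.4 = 5.244 pp.
Share of growth = 5.244 / 10.1 × 100 = 51.921%.

51.9%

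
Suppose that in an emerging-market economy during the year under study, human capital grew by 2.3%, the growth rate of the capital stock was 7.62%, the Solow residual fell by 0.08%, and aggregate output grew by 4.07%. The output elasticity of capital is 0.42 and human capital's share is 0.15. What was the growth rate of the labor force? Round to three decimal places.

Labor's share = 1 − 0.42 − 0.15 = 0.43.
gY = gA + 0.42×7.62 + 0.15×2.3 + 0.43×g.
0.43×g = 4.07 + 0.08 − 3.5454 = 0.6046.
g = 0.6046 / 0.43 = 1.40605%.

1.406%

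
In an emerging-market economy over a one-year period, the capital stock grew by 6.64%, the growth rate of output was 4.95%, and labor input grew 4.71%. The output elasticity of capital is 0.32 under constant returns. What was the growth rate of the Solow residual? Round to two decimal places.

Labor's share = 1 − 0.32 = 0.68.
The capital stock: 0.32 × 6.64 = 2.1248 pp.
Labor input: 0.68 × 4.71 = 3.2028 pp.
TFP growth = 4.95 − 5.3276 = -0.3776%.

-0.38%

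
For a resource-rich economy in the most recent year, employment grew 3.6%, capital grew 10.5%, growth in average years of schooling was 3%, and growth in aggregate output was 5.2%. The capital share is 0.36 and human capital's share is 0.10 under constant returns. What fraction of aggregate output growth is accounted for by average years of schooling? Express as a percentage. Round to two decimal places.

Average years of schooling contributed 0.1 × 3 = 0.3 pp.
Share of growth = 0.3 / 5.2 × 100 = 5.7692%.

5.77%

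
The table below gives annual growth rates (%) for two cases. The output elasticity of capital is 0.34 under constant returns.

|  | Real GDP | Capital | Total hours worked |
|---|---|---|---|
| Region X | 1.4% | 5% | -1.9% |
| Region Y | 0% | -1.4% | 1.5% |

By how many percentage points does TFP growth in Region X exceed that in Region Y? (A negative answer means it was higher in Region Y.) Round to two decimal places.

1.47 percentage points

Labor's share = 1 − 0.34 = 0.66.
Region X: TFP = 1.4 − 1.7 + 1.254 = 0.954%.
Region Y: TFP = 0 + 0.476 − 0.99 = -0.514%.
Difference = 0.954 − (-0.514) = 1.468 pp.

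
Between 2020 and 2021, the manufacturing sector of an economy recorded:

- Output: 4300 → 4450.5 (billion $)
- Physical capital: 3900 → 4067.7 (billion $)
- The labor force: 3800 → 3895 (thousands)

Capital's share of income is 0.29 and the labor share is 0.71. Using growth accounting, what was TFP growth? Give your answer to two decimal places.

Output growth = (4450.5 − 4300) / 4300 = 3.5%.
Physical capital growth = (4067.7 − 3900) / 3900 = 4.3%.
The labor force growth = (3895 − 3800) / 3800 = 2.5%.
Labor's share = 1 − 0.29 = 0.71.
Physical capital: 0.29 × 4.3 = 1.247 pp.
The labor force: 0.71 × 2.5 = 1.775 pp.
TFP growth = 3.5 − 3.022 = 0.478%.

TFP growth was 0.48%.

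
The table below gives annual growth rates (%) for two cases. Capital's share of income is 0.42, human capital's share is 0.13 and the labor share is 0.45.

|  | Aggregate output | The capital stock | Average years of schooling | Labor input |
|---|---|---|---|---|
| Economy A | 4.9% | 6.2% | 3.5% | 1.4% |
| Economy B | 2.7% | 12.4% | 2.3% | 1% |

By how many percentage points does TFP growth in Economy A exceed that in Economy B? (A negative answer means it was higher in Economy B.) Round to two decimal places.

4.47 percentage points

Labor's share = 1 − 0.42 − 0.13 = 0.45.
Economy A: TFP = 4.9 − 2.604 − 0.455 − 0.63 = 1.211%.
Economy B: TFP = 2.7 − 5.208 − 0.299 − 0.45 = -3.257%.
Difference = 1.211 − (-3.257) = 4.468 pp.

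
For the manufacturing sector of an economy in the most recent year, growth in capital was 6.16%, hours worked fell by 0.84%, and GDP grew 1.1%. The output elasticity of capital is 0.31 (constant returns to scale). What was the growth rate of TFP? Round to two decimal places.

Labor's share = 1 − 0.31 = 0.69.
Capital: 0.31 × 6.16 = 1.9096 pp.
Hours worked: 0.69 × (-0.84) = -0.5796 pp.
TFP growth = 1.1 − 1.33 = -0.23%.

-0.23%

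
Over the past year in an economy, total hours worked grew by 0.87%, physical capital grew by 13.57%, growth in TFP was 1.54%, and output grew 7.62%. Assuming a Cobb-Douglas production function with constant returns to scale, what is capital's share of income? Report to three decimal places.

Capital's share of income is 0.410.

gY = gA + α·gK + (1−α)·gL, so gY − gA − gL = α(gK − gL).
7.62 − 1.54 − 0.87 = α × (13.57 − 0.87).
5.21 = 12.7 α, so α = 0.41024.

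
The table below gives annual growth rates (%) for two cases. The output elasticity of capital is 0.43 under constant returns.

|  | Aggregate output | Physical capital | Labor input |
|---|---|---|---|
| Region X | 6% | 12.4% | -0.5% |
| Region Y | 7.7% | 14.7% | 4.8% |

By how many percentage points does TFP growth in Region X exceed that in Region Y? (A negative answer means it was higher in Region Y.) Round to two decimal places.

Labor's share = 1 − 0.43 = 0.57.
Region X: TFP = 6 − 5.332 + 0.285 = 0.953%.
Region Y: TFP = 7.7 − 6.321 − 2.736 = -1.357%.
Difference = 0.953 − (-1.357) = 2.31 pp.

2.31 percentage points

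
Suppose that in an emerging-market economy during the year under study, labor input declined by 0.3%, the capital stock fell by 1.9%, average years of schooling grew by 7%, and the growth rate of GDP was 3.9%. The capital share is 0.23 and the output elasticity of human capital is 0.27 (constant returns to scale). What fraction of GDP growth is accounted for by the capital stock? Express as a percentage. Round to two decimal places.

The capital stock accounted for -11.21% of growth.

The capital stock contributed 0.23 × (-1.9) = -0.437 pp.
Share of growth = -0.437 / 3.9 × 100 = -11.2051%.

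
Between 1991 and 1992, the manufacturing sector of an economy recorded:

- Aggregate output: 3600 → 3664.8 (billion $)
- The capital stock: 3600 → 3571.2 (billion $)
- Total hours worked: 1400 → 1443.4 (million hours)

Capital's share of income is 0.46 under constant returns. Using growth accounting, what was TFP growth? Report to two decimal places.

0.49%

Aggregate output growth = (3664.8 − 3600) / 3600 = 1.8%.
The capital stock growth = (3571.2 − 3600) / 3600 = -0.8%.
Total hours worked growth = (1443.4 − 1400) / 1400 = 3.1%.
Labor's share = 1 − 0.46 = 0.54.
The capital stock: 0.46 × (-0.8) = -0.368 pp.
Total hours worked: 0.54 × 3.1 = 1.674 pp.
TFP growth = 1.8 − 1.306 = 0.494%.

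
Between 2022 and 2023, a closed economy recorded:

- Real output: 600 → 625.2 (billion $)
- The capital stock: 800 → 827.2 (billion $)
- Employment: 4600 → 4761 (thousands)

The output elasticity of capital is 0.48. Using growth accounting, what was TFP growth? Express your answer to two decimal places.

Real output growth = (625.2 − 600) / 600 = 4.2%.
The capital stock growth = (827.2 − 800) / 800 = 3.4%.
Employment growth = (4761 − 4600) / 4600 = 3.5%.
Labor's share = 1 − 0.48 = 0.52.
The capital stock: 0.48 × 3.4 = 1.632 pp.
Employment: 0.52 × 3.5 = 1.82 pp.
TFP growth = 4.2 − 3.452 = 0.748%.

0.75%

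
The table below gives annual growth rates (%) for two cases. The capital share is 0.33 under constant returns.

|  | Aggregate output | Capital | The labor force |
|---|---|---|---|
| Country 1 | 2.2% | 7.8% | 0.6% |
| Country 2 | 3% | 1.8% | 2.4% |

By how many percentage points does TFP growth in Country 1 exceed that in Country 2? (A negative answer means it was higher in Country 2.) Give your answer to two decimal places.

-1.57 percentage points

Labor's share = 1 − 0.33 = 0.67.
Country 1: TFP = 2.2 − 2.574 − 0.402 = -0.776%.
Country 2: TFP = 3 − 0.594 − 1.608 = 0.798%.
Difference = -0.776 − (0.798) = -1.574 pp.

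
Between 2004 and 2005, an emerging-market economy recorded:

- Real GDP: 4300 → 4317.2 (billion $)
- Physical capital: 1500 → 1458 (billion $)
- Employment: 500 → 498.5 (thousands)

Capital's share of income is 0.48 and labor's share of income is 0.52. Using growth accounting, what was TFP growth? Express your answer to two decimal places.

Real GDP growth = (4317.2 − 4300) / 4300 = 0.4%.
Physical capital growth = (1458 − 1500) / 1500 = -2.8%.
Employment growth = (498.5 − 500) / 500 = -0.3%.
Labor's share = 1 − 0.48 = 0.52.
Physical capital: 0.48 × (-2.8) = -1.344 pp.
Employment: 0.52 × (-0.3) = -0.156 pp.
TFP growth = 0.4 + 1.5 = 1.9%.

1.90%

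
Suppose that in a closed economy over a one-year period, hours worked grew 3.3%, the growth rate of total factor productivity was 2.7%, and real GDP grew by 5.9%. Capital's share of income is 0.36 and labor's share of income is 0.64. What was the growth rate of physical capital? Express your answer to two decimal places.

Labor's share = 1 − 0.36 = 0.64.
gY = gA + 0.64×3.3 + 0.36×g.
0.36×g = 5.9 − 2.7 − 2.112 = 1.088.
g = 1.088 / 0.36 = 3.0222%.

3.02%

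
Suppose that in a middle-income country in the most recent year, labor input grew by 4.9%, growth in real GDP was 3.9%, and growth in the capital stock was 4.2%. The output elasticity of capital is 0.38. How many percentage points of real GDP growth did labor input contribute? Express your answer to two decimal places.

3.04 percentage points

Labor's share = 1 − 0.38 = 0.62.
Contribution = share × growth = 0.62 × 4.9 = 3.038 pp.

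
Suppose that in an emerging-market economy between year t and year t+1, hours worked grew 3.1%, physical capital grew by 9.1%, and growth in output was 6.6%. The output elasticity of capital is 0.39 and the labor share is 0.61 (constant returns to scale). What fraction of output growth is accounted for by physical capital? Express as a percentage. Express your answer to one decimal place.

53.8%

Physical capital contributed 0.39 × 9.1 = 3.549 pp.
Share of growth = 3.549 / 6.6 × 100 = 53.773%.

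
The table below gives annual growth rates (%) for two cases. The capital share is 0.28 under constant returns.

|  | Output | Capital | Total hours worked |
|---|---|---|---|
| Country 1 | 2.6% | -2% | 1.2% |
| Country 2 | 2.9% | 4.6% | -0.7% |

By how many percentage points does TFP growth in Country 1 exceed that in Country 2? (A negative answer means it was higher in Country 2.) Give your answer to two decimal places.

Labor's share = 1 − 0.28 = 0.72.
Country 1: TFP = 2.6 + 0.56 − 0.864 = 2.296%.
Country 2: TFP = 2.9 − 1.288 + 0.504 = 2.116%.
Difference = 2.296 − (2.116) = 0.18 pp.

0.18 percentage points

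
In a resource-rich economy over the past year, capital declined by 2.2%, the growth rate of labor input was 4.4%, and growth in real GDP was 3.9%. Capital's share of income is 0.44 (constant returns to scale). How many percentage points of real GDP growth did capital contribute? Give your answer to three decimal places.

Contribution = share × growth = 0.44 × (-2.2) = -0.968 pp.

-0.968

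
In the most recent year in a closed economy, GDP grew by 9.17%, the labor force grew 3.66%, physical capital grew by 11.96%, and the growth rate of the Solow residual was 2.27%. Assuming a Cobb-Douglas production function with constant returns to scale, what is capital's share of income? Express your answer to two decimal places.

Capital's share of income is 0.39.

gY = gA + α·gK + (1−α)·gL, so gY − gA − gL = α(gK − gL).
9.17 − 2.27 − 3.66 = α × (11.96 − 3.66).
3.24 = 8.3 α, so α = 0.3904.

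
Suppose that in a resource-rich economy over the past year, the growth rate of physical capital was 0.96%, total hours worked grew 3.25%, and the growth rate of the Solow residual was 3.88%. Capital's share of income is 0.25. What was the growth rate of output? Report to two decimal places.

6.56%

Labor's share = 1 − 0.25 = 0.75.
Physical capital: 0.25 × 0.96 = 0.24 pp.
Total hours worked: 0.75 × 3.25 = 2.4375 pp.
Output growth = 3.88 + 2.6775 = 6.5575%.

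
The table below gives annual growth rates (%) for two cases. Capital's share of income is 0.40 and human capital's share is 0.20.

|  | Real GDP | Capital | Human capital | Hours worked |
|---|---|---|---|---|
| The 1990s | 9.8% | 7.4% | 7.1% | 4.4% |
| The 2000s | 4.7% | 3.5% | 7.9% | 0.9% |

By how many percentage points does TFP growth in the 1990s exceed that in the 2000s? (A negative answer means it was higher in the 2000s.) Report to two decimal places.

2.30 percentage points

Labor's share = 1 − 0.4 − 0.2 = 0.4.
The 1990s: TFP = 9.8 − 2.96 − 1.42 − 1.76 = 3.66%.
The 2000s: TFP = 4.7 − 1.4 − 1.58 − 0.36 = 1.36%.
Difference = 3.66 − (1.36) = 2.3 pp.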